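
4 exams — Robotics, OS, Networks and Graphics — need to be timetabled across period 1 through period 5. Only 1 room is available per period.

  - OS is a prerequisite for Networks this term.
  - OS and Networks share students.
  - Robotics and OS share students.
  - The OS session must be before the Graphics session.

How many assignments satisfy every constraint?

40

Splitting on Robotics: it can be period 1 (8), period 2 (8), period 3 (8), period 4 (8), period 5 (8). Listing each branch's schedules as (OS, Networks, Graphics) by period number:
Robotics=period 1: (2,3,4) (2,3,5) (2,4,3) (2,4,5) (2,5,3) (2,5,4) (3,4,5) (3,5,4) — 8.
Robotics=period 2: (1,3,4) (1,3,5) (1,4,3) (1,4,5) (1,5,3) (1,5,4) (3,4,5) (3,5,4) — 8.
Robotics=period 3: (1,2,4) (1,2,5) (1,4,2) (1,4,5) (1,5,2) (1,5,4) (2,4,5) (2,5,4) — 8.
Robotics=period 4: (1,2,3) (1,2,5) (1,3,2) (1,3,5) (1,5,2) (1,5,3) (2,3,5) (2,5,3) — 8.
Robotics=period 5: (1,2,3) (1,2,4) (1,3,2) (1,3,4) (1,4,2) (1,4,3) (2,3,4) (2,4,3) — 8.
Summing: 8 + 8 + 8 + 8 + 8 = 40.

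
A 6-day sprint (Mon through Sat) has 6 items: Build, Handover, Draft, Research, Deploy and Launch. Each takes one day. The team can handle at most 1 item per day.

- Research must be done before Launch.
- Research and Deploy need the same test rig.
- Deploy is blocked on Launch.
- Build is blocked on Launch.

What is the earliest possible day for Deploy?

Precedence pushes Deploy to at least Wed.
Deploy at Wed is achievable: Draft -> Sat, Deploy -> Wed, Research -> Mon, Launch -> Tue, Build -> Thu, Handover -> Fri.

Wed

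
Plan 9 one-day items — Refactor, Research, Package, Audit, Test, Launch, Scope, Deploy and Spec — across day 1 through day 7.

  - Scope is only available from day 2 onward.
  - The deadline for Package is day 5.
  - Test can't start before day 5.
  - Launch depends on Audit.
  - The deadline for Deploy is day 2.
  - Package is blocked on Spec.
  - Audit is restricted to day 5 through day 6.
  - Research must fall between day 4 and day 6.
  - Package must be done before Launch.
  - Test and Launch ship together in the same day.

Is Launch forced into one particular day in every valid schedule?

No

Launch can be day 6 (e.g. Audit in day 5; Deploy in day 1; Research in day 4; Refactor in day 1; Package in day 2; Test in day 6; Scope in day 2; Launch in day 6; Spec in day 1) or day 7 (e.g. Package in day 2, Launch in day 7, Refactor in day 1, Research in day 4, Spec in day 1, Test in day 7, Audit in day 5, Deploy in day 1, Scope in day 2).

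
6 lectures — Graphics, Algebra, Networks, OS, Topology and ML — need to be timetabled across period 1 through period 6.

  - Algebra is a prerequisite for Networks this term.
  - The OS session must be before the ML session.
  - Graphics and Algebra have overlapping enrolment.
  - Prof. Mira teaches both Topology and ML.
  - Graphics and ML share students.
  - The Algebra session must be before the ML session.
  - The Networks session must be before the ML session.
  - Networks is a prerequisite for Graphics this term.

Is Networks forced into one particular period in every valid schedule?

Networks can be period 2 (e.g. ML in period 3; Networks in period 2; Graphics in period 4; OS in period 1; Topology in period 1; Algebra in period 1) or period 3 (e.g. OS -> period 1, Algebra -> period 1, Topology -> period 1, ML -> period 4, Networks -> period 3, Graphics -> period 5).

No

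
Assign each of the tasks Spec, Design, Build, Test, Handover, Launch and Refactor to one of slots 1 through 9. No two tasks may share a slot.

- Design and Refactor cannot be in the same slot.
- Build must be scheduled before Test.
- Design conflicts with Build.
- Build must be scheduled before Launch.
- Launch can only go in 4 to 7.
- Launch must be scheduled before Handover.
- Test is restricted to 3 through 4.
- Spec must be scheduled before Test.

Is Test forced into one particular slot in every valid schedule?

Test can be 3 (e.g. Design in 6, Test in 3, Build in 1, Refactor in 7, Handover in 5, Launch in 4, Spec in 2) or 4 (e.g. Refactor=7, Test=4, Launch=5, Spec=2, Design=3, Handover=6, Build=1).

No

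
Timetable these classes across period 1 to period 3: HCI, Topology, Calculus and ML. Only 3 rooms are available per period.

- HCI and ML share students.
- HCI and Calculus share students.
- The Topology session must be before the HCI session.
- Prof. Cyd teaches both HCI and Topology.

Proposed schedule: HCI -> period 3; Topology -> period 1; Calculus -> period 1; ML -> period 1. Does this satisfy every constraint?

Prof. Cyd teaches both HCI and Topology — holds.
HCI and Calculus share students — holds.
The Topology session must be before the HCI session — holds.
HCI and ML share students — holds.
Only 3 rooms are available per period — holds.

Valid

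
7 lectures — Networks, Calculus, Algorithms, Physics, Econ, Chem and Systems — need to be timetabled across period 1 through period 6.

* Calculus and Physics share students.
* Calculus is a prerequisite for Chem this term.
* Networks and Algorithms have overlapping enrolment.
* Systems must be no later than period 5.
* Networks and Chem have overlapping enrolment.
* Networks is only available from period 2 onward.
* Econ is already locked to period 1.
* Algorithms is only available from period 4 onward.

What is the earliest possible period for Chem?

period 2

Precedence pushes Chem to at least period 2.
Chem at period 2 is achievable: Networks=period 3; Systems=period 1; Chem=period 2; Physics=period 2; Econ=period 1; Calculus=period 1; Algorithms=period 4.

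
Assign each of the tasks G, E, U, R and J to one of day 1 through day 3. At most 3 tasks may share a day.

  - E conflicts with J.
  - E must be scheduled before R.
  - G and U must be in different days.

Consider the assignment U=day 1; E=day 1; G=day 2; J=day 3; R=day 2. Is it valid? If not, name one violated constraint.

Valid

E conflicts with J — holds.
G and U must be in different days — holds.
At most 3 tasks may share a day — holds.
E must be scheduled before R — holds.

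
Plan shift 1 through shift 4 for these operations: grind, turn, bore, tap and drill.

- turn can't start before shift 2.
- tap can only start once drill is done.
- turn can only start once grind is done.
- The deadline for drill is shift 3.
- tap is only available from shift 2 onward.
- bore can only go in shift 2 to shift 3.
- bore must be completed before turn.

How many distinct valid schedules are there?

48

Splitting on grind: it can be shift 1 (18), shift 2 (18), shift 3 (12). Listing each branch's schedules as (turn, bore, tap, drill) by shift number:
grind=shift 1: (3,2,2,1) (3,2,3,1) (3,2,3,2) (3,2,4,1) (3,2,4,2) (3,2,4,3) (4,2,2,1) (4,2,3,1) (4,2,3,2) (4,2,4,1) (4,2,4,2) (4,2,4,3) (4,3,2,1) (4,3,3,1) (4,3,3,2) (4,3,4,1) (4,3,4,2) (4,3,4,3) — 18.
grind=shift 2: (3,2,2,1) (3,2,3,1) (3,2,3,2) (3,2,4,1) (3,2,4,2) (3,2,4,3) (4,2,2,1) (4,2,3,1) (4,2,3,2) (4,2,4,1) (4,2,4,2) (4,2,4,3) (4,3,2,1) (4,3,3,1) (4,3,3,2) (4,3,4,1) (4,3,4,2) (4,3,4,3) — 18.
grind=shift 3: (4,2,2,1) (4,2,3,1) (4,2,3,2) (4,2,4,1) (4,2,4,2) (4,2,4,3) (4,3,2,1) (4,3,3,1) (4,3,3,2) (4,3,4,1) (4,3,4,2) (4,3,4,3) — 12.
Summing: 18 + 18 + 12 = 48.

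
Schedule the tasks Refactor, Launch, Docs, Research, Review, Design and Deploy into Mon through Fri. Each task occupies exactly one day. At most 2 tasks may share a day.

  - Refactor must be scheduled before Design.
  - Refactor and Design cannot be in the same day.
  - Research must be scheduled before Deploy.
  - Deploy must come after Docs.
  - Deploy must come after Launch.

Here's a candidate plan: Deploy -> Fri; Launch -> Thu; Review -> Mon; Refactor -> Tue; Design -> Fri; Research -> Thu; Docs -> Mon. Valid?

Deploy must come after Launch — holds.
At most 2 tasks may share a day — holds.
Deploy must come after Docs — holds.
Research must be scheduled before Deploy — holds.
Refactor and Design cannot be in the same day — holds.
Refactor must be scheduled before Design — holds.

Valid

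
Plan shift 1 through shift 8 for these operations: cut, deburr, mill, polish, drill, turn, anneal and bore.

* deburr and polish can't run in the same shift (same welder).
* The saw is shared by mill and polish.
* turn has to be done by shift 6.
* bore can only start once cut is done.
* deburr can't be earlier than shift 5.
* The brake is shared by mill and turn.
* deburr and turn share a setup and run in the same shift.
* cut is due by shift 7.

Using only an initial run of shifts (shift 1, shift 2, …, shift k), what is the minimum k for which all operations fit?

The precedence chain requires at least 2 distinct shifts.
deburr can't be placed before shift 5, so the schedule must run through at least shift 5.
5 works (last occupied shift: shift 5): for example cut=shift 1; bore=shift 2; deburr=shift 5; drill=shift 1; anneal=shift 1; mill=shift 1; polish=shift 2; turn=shift 5.

5 shifts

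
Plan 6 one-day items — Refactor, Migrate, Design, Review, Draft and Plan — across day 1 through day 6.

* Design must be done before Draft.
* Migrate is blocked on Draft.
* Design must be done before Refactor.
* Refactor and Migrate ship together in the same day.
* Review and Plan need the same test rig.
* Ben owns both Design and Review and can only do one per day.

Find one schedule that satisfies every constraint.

Migrate in day 3, Plan in day 1, Refactor in day 3, Design in day 1, Review in day 2, Draft in day 2

Checking: Design(day 1) before Draft(day 2); Design(day 1) before Refactor(day 3); Draft(day 2) before Migrate(day 3); Design(day 1) != Review(day 2); Review(day 2) != Plan(day 1); Refactor = Migrate = day 3.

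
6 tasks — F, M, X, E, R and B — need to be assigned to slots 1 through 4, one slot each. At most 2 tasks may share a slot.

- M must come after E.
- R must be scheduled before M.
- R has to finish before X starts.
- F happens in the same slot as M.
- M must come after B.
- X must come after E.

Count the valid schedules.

19

Splitting on F: it can be 3 (7), 4 (12). Listing each branch's schedules as (M, X, E, R, B):
F=3: (3,2,1,1,2) (3,4,1,1,2) (3,4,1,2,1) (3,4,1,2,2) (3,4,2,1,1) (3,4,2,1,2) (3,4,2,2,1) — 7.
F=4: (4,2,1,1,2) (4,2,1,1,3) (4,3,1,1,2) (4,3,1,1,3) (4,3,1,2,1) (4,3,1,2,2) (4,3,1,2,3) (4,3,2,1,1) (4,3,2,1,2) (4,3,2,1,3) (4,3,2,2,1) (4,3,2,2,3) — 12.
Summing: 7 + 12 = 19.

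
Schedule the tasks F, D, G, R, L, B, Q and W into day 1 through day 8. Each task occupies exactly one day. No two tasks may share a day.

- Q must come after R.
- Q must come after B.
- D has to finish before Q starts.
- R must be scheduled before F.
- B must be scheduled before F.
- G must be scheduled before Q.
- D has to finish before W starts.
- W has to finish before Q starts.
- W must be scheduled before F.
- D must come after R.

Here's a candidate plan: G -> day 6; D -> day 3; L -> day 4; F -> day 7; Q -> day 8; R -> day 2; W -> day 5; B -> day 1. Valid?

Yes

D must come after R — holds.
D has to finish before Q starts — holds.
G must be scheduled before Q — holds.
Q must come after R — holds.
No two tasks may share a day — holds.
B must be scheduled before F — holds.
W must be scheduled before F — holds.
R must be scheduled before F — holds.
Q must come after B — holds.
D has to finish before W starts — holds.
W has to finish before Q starts — holds.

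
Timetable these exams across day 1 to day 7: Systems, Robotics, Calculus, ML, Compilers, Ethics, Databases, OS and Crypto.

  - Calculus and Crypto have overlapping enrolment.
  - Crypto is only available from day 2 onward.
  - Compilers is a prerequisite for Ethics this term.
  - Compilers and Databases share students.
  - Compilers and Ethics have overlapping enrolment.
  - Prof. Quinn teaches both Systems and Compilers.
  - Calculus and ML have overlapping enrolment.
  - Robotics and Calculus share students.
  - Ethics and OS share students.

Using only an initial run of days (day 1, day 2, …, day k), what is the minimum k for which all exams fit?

2 days

The precedence chain requires at least 2 distinct days.
2 works (last occupied day: day 2): for example Robotics in day 2; Systems in day 2; Crypto in day 2; Databases in day 2; Compilers in day 1; ML in day 2; Calculus in day 1; OS in day 1; Ethics in day 2.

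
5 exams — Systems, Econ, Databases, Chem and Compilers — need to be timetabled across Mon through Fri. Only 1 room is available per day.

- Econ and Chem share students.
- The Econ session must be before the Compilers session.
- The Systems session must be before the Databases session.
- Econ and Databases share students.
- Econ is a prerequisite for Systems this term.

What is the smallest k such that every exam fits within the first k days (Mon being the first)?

The precedence chain requires at least 3 distinct days.
With at most 1 per day and 5 exams, at least 5 days are needed.
5 works (last occupied day: Fri): for example Compilers -> Thu; Chem -> Fri; Systems -> Tue; Databases -> Wed; Econ -> Mon.

5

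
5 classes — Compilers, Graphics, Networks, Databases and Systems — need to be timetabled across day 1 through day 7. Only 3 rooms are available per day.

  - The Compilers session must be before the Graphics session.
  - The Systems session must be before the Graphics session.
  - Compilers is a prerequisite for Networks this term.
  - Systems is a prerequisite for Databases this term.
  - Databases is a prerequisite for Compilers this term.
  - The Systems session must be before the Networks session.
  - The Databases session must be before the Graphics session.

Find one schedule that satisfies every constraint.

Networks in day 4; Compilers in day 3; Systems in day 1; Databases in day 2; Graphics in day 4

Checking: Systems(day 1) before Networks(day 4); Compilers(day 3) before Graphics(day 4); Systems(day 1) before Graphics(day 4); Systems(day 1) before Databases(day 2); Databases(day 2) before Compilers(day 3); Databases(day 2) before Graphics(day 4); Compilers(day 3) before Networks(day 4); max 2 per day (cap 3).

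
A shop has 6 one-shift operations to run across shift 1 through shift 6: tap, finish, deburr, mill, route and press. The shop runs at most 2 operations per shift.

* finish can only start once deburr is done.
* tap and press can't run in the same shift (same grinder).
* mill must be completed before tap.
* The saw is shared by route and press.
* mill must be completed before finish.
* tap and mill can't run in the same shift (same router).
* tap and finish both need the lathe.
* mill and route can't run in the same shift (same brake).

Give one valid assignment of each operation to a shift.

mill in shift 1; finish in shift 2; tap in shift 3; deburr in shift 1; route in shift 2; press in shift 4

Checking: deburr(shift 1) before finish(shift 2); mill(shift 1) before finish(shift 2); mill(shift 1) before tap(shift 3); tap(shift 3) != press(shift 4); route(shift 2) != press(shift 4); tap(shift 3) != mill(shift 1); mill(shift 1) != route(shift 2); tap(shift 3) != finish(shift 2); max 2 per shift (cap 2).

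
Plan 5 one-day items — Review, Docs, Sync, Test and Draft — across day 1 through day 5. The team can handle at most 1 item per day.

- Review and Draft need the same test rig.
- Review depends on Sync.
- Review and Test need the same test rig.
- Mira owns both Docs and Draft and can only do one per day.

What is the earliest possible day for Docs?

Docs at day 1 is achievable: Draft=day 5, Review=day 3, Test=day 4, Docs=day 1, Sync=day 2.

day 1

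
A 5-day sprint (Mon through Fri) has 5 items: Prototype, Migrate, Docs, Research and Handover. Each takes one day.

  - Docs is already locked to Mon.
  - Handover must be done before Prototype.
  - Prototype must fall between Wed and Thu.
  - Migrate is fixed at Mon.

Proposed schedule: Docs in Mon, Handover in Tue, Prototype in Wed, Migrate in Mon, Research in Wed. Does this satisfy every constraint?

Migrate is fixed at Mon — holds.
Prototype must fall between Wed and Thu — holds.
Docs is already locked to Mon — holds.
Handover must be done before Prototype — holds.

Yes, all constraints hold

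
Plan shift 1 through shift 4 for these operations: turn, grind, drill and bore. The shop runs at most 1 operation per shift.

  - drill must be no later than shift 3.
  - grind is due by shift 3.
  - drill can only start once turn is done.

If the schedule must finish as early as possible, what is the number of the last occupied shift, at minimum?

shift 4

The precedence chain requires at least 2 distinct shifts.
With at most 1 per shift and 4 operations, at least 4 shifts are needed.
4 works (last occupied shift: shift 4): for example grind=shift 3, drill=shift 2, bore=shift 4, turn=shift 1.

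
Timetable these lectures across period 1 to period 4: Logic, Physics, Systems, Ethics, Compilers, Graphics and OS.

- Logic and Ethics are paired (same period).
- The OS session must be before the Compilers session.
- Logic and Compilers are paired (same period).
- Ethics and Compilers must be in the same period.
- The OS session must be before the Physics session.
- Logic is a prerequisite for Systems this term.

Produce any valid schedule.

Logic in period 2; Graphics in period 1; Systems in period 3; Ethics in period 2; OS in period 1; Physics in period 2; Compilers in period 2

Checking: OS(period 1) before Physics(period 2); OS(period 1) before Compilers(period 2); Logic(period 2) before Systems(period 3); Ethics = Compilers = period 2; Logic = Compilers = period 2; Logic = Ethics = period 2.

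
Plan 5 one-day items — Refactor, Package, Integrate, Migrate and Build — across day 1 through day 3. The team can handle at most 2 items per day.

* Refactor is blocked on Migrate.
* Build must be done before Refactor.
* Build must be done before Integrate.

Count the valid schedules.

Splitting on Refactor: it can be day 2 (3), day 3 (10). Listing each branch's schedules as (Package, Integrate, Migrate, Build) by day number:
Refactor=day 2: (2,3,1,1) (3,2,1,1) (3,3,1,1) — 3.
Refactor=day 3: (1,2,2,1) (1,3,1,2) (1,3,2,1) (1,3,2,2) (2,2,1,1) (2,3,1,1) (2,3,1,2) (2,3,2,1) (3,2,1,1) (3,2,2,1) — 10.
Summing: 3 + 10 = 13.

13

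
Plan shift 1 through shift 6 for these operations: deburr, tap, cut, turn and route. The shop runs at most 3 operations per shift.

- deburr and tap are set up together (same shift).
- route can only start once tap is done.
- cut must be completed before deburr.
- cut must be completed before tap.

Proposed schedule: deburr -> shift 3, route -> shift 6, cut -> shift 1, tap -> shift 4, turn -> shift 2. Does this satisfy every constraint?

No — it violates: deburr and tap are set up together (same shift)

deburr and tap are set up together (same shift) — violated.
cut must be completed before deburr — holds.
cut must be completed before tap — holds.
The shop runs at most 3 operations per shift — holds.
route can only start once tap is done — holds.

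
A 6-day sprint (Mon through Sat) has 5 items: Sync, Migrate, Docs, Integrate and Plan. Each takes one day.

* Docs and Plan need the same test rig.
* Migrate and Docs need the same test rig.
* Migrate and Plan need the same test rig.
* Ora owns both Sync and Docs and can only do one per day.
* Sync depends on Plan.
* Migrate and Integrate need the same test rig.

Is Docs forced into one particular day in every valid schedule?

No

Docs can be Mon (e.g. Migrate=Wed, Docs=Mon, Sync=Wed, Plan=Tue, Integrate=Mon) or Tue (e.g. Migrate in Wed; Docs in Tue; Integrate in Mon; Plan in Mon; Sync in Wed).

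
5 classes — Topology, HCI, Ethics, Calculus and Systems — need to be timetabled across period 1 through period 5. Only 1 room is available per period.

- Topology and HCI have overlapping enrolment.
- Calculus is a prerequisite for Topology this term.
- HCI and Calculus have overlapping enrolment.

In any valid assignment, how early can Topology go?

Precedence pushes Topology to at least period 2.
Topology at period 2 is achievable: HCI -> period 3; Ethics -> period 4; Systems -> period 5; Topology -> period 2; Calculus -> period 1.

period 2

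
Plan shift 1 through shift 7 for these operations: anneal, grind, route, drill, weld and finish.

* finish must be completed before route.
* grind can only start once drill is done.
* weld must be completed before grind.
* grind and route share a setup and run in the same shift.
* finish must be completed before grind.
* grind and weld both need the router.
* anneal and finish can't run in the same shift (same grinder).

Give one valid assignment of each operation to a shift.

anneal=shift 2; route=shift 2; finish=shift 1; drill=shift 1; grind=shift 2; weld=shift 1

Checking: finish(shift 1) before grind(shift 2); drill(shift 1) before grind(shift 2); finish(shift 1) before route(shift 2); weld(shift 1) before grind(shift 2); anneal(shift 2) != finish(shift 1); grind(shift 2) != weld(shift 1); grind = route = shift 2.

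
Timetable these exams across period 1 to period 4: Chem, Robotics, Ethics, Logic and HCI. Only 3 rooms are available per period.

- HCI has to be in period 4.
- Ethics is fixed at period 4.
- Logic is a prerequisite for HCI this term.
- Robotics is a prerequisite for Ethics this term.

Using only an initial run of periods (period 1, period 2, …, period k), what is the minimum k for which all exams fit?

4 periods

The precedence chain requires at least 2 distinct periods.
With at most 3 per period and 5 exams, at least 2 periods are needed.
Ethics can't be placed before period 4, so the schedule must run through at least period 4.
4 works (last occupied period: period 4): for example HCI -> period 4; Chem -> period 1; Robotics -> period 1; Logic -> period 1; Ethics -> period 4.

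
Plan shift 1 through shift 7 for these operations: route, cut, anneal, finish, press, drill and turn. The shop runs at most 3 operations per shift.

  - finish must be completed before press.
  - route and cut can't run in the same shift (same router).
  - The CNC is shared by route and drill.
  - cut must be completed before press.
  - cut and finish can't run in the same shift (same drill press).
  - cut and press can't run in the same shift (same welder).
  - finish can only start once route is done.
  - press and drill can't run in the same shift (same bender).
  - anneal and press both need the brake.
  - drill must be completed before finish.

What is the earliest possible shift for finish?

Precedence pushes finish to at least shift 2; downstream work caps finish at shift 6.
finish at shift 3 is achievable: turn in shift 1, press in shift 4, drill in shift 2, anneal in shift 1, finish in shift 3, route in shift 1, cut in shift 2.
Nothing earlier works — the conflict and capacity constraints rule out every shift before shift 3.

shift 3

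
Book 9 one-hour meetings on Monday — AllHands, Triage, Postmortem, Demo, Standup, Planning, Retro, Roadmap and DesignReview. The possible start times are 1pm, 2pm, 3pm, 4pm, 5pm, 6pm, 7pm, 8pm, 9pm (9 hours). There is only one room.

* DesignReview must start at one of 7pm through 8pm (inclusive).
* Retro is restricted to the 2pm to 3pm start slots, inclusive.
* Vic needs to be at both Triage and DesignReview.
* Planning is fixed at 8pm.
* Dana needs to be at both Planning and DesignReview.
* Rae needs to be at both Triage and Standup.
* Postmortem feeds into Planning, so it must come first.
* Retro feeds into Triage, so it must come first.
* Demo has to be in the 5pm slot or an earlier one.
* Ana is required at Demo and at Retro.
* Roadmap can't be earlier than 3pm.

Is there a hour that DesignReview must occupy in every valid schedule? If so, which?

7pm

DesignReview's window is 7pm–8pm.
Planning is fixed at 8pm, and DesignReview can't share a hour with Planning.
So DesignReview must be 7pm.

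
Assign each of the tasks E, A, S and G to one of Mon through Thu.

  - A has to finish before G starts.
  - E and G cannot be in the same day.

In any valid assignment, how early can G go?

Tue

Precedence pushes G to at least Tue.
G at Tue is achievable: A=Mon, S=Mon, E=Mon, G=Tue.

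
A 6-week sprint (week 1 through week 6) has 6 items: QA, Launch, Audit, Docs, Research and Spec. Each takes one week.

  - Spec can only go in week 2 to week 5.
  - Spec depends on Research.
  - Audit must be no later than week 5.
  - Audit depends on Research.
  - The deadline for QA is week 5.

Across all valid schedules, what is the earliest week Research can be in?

week 1

Downstream work caps Research at week 4.
Research at week 1 is achievable: Audit -> week 2; QA -> week 1; Research -> week 1; Docs -> week 1; Spec -> week 2; Launch -> week 1.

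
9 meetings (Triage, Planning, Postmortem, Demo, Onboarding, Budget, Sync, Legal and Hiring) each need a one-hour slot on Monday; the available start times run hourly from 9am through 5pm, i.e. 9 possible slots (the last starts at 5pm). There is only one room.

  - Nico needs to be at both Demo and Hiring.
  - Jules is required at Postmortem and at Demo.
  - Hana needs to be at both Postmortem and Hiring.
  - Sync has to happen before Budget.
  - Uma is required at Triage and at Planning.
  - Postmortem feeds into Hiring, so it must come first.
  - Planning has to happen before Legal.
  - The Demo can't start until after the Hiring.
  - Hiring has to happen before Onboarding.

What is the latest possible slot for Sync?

Downstream work caps Sync at 4pm.
Sync at 4pm is achievable: Legal -> 2pm, Planning -> 11am, Demo -> 12pm, Postmortem -> 9am, Onboarding -> 1pm, Budget -> 5pm, Hiring -> 10am, Sync -> 4pm, Triage -> 3pm.

4pm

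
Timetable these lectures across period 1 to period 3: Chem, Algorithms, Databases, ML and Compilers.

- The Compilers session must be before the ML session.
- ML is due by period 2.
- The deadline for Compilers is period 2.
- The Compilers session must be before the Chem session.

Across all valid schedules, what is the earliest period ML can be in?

Precedence pushes ML to at least period 2; ML's own window allows nothing later than period 2.
ML at period 2 is achievable: Compilers -> period 1; ML -> period 2; Databases -> period 1; Chem -> period 2; Algorithms -> period 1.

period 2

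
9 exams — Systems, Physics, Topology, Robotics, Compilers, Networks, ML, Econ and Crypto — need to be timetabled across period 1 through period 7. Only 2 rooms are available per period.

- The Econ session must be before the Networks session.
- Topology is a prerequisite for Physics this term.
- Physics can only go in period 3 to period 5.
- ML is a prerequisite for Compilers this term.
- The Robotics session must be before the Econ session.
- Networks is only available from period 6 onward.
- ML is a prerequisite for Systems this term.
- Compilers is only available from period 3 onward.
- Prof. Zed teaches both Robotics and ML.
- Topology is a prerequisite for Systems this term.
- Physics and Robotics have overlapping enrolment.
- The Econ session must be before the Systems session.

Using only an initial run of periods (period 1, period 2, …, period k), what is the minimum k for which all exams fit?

6 periods

The precedence chain requires at least 3 distinct periods.
With at most 2 per period and 9 exams, at least 5 periods are needed.
Networks can't be placed before period 6, so the schedule must run through at least period 6.
6 works (last occupied period: period 6): for example Robotics in period 1; ML in period 2; Systems in period 4; Networks in period 6; Compilers in period 3; Topology in period 1; Crypto in period 4; Physics in period 3; Econ in period 2.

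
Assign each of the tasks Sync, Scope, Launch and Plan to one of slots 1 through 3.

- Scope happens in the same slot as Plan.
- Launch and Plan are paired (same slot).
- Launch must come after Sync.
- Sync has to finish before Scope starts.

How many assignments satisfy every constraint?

Enumerating: Sync=1; Plan=2; Launch=2; Scope=2 | Scope in 3; Sync in 1; Launch in 3; Plan in 3 | Plan -> 3; Scope -> 3; Launch -> 3; Sync -> 2.

3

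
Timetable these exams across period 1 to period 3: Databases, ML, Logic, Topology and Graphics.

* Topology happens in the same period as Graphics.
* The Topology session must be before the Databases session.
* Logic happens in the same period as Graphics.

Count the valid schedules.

9

Splitting on Databases: it can be period 2 (3), period 3 (6). Listing each branch's schedules as (ML, Logic, Topology, Graphics) by period number:
Databases=period 2: (1,1,1,1) (2,1,1,1) (3,1,1,1) — 3.
Databases=period 3: (1,1,1,1) (1,2,2,2) (2,1,1,1) (2,2,2,2) (3,1,1,1) (3,2,2,2) — 6.
Summing: 3 + 6 = 9.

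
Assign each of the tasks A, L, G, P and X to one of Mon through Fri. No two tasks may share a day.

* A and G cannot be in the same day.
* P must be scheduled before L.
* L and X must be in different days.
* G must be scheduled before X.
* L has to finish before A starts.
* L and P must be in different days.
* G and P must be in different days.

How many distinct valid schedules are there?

Splitting on A: it can be Wed (1), Thu (3), Fri (6). Listing each branch's schedules as (L, G, P, X):
A=Wed: (Tue,Thu,Mon,Fri) — 1.
A=Thu: (Tue,Wed,Mon,Fri) (Wed,Mon,Tue,Fri) (Wed,Tue,Mon,Fri) — 3.
A=Fri: (Tue,Wed,Mon,Thu) (Wed,Mon,Tue,Thu) (Wed,Tue,Mon,Thu) (Thu,Mon,Tue,Wed) (Thu,Mon,Wed,Tue) (Thu,Tue,Mon,Wed) — 6.
Summing: 1 + 3 + 6 = 10.

10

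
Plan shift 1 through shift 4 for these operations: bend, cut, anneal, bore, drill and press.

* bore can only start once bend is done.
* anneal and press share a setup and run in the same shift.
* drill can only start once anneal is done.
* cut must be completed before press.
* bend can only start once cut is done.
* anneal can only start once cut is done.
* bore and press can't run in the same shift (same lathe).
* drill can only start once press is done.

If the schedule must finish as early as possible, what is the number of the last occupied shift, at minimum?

The precedence chain requires at least 3 distinct shifts.
3 works (last occupied shift: shift 3): for example drill -> shift 3; bend -> shift 2; bore -> shift 3; anneal -> shift 2; cut -> shift 1; press -> shift 2.

shift 3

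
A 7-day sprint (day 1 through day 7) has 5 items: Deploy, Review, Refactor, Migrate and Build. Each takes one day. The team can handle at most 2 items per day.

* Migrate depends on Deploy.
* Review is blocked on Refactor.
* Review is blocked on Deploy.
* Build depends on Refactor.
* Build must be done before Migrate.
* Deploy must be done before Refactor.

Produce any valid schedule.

Review=day 3, Deploy=day 1, Refactor=day 2, Build=day 3, Migrate=day 4

Checking: Deploy(day 1) before Refactor(day 2); Refactor(day 2) before Build(day 3); Deploy(day 1) before Migrate(day 4); Deploy(day 1) before Review(day 3); Refactor(day 2) before Review(day 3); Build(day 3) before Migrate(day 4); max 2 per day (cap 2).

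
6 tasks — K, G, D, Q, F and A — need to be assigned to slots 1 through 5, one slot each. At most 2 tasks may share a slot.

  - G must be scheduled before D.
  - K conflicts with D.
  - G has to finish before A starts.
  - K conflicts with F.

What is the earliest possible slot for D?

Precedence pushes D to at least 2.
D at 2 is achievable: G in 1, D in 2, A in 2, Q in 3, F in 3, K in 1.

2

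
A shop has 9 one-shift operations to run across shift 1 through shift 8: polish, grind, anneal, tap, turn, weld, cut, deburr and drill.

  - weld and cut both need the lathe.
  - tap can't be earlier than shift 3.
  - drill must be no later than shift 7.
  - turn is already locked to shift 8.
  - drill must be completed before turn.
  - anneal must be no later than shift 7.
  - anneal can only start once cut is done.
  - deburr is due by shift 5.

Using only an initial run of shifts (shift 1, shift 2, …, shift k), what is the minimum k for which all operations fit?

The precedence chain requires at least 2 distinct shifts.
turn can't be placed before shift 8, so the schedule must run through at least shift 8.
8 works (last occupied shift: shift 8): for example weld=shift 2, grind=shift 1, cut=shift 1, polish=shift 1, turn=shift 8, drill=shift 1, anneal=shift 2, tap=shift 3, deburr=shift 1.

8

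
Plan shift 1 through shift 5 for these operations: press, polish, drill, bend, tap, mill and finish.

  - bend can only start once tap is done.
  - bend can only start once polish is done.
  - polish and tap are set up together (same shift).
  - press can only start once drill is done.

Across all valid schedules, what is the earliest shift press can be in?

shift 2

Precedence pushes press to at least shift 2.
press at shift 2 is achievable: tap in shift 1, polish in shift 1, mill in shift 1, finish in shift 1, bend in shift 2, press in shift 2, drill in shift 1.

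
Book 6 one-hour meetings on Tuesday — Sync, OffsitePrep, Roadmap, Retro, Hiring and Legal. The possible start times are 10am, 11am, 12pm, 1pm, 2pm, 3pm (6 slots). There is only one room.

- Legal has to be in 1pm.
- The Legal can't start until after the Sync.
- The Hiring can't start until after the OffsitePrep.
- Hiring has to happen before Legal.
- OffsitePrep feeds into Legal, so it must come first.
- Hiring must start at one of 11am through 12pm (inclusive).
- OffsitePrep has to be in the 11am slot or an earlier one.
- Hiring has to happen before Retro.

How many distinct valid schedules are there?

Splitting on Sync: it can be 10am (2), 11am (2), 12pm (2). Listing each branch's schedules as (OffsitePrep, Roadmap, Retro, Hiring, Legal):
Sync=10am: (11am,2pm,3pm,12pm,1pm) (11am,3pm,2pm,12pm,1pm) — 2.
Sync=11am: (10am,2pm,3pm,12pm,1pm) (10am,3pm,2pm,12pm,1pm) — 2.
Sync=12pm: (10am,2pm,3pm,11am,1pm) (10am,3pm,2pm,11am,1pm) — 2.
Summing: 2 + 2 + 2 = 6.

6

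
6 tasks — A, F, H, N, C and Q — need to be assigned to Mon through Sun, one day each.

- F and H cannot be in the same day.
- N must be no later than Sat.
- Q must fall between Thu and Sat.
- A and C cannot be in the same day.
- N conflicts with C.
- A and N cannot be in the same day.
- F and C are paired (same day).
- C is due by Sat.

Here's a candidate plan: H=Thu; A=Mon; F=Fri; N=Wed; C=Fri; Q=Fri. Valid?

F and C are paired (same day) — holds.
Q must fall between Thu and Sat — holds.
F and H cannot be in the same day — holds.
C is due by Sat — holds.
A and C cannot be in the same day — holds.
A and N cannot be in the same day — holds.
N conflicts with C — holds.
N must be no later than Sat — holds.

Yes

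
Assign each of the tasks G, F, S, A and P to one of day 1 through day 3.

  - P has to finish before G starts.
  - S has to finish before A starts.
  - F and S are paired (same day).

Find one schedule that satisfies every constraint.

S=day 1, F=day 1, G=day 2, P=day 1, A=day 2

Checking: P(day 1) before G(day 2); S(day 1) before A(day 2); F = S = day 1.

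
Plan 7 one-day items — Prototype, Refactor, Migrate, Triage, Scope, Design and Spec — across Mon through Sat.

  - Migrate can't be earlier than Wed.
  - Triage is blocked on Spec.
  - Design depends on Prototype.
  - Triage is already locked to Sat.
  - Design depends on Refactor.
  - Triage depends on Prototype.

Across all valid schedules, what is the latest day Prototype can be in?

Downstream work caps Prototype at Fri.
Prototype at Fri is achievable: Design=Sat, Triage=Sat, Spec=Mon, Migrate=Wed, Scope=Mon, Refactor=Mon, Prototype=Fri.

Fri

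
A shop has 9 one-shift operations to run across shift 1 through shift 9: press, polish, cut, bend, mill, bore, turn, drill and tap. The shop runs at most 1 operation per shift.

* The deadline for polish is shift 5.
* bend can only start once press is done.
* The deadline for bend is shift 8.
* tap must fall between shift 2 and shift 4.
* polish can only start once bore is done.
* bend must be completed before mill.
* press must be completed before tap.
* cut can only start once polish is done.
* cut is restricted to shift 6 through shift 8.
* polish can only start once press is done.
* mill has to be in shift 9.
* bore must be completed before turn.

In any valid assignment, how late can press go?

Downstream work caps press at shift 3.
press at shift 3 is achievable: polish=shift 5; turn=shift 2; press=shift 3; bend=shift 7; tap=shift 4; bore=shift 1; cut=shift 6; mill=shift 9; drill=shift 8.

shift 3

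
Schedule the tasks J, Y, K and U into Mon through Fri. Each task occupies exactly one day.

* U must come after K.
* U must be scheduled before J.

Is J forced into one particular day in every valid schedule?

No

J can be Wed (e.g. Y -> Mon, U -> Tue, K -> Mon, J -> Wed) or Thu (e.g. U=Tue, K=Mon, Y=Mon, J=Thu).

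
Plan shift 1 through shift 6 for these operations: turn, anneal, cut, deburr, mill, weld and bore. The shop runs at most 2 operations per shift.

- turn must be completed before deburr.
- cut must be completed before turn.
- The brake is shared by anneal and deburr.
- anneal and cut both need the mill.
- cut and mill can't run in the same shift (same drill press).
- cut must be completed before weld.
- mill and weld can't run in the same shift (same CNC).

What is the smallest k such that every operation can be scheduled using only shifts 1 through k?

4

The precedence chain requires at least 3 distinct shifts.
With at most 2 per shift and 7 operations, at least 4 shifts are needed.
4 works (last occupied shift: shift 4): for example turn=shift 2, deburr=shift 3, mill=shift 3, anneal=shift 4, bore=shift 1, weld=shift 2, cut=shift 1.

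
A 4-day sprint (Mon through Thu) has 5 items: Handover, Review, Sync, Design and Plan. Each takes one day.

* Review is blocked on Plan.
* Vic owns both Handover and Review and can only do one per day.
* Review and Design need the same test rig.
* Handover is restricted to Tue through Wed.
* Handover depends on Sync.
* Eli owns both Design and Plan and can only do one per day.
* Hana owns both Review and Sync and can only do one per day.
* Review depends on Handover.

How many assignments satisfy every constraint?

22

Splitting on Handover: it can be Tue (10), Wed (12). Listing each branch's schedules as (Review, Sync, Design, Plan):
Handover=Tue: (Wed,Mon,Mon,Tue) (Wed,Mon,Tue,Mon) (Wed,Mon,Thu,Mon) (Wed,Mon,Thu,Tue) (Thu,Mon,Mon,Tue) (Thu,Mon,Mon,Wed) (Thu,Mon,Tue,Mon) (Thu,Mon,Tue,Wed) (Thu,Mon,Wed,Mon) (Thu,Mon,Wed,Tue) — 10.
Handover=Wed: (Thu,Mon,Mon,Tue) (Thu,Mon,Mon,Wed) (Thu,Mon,Tue,Mon) (Thu,Mon,Tue,Wed) (Thu,Mon,Wed,Mon) (Thu,Mon,Wed,Tue) (Thu,Tue,Mon,Tue) (Thu,Tue,Mon,Wed) (Thu,Tue,Tue,Mon) (Thu,Tue,Tue,Wed) (Thu,Tue,Wed,Mon) (Thu,Tue,Wed,Tue) — 12.
Summing: 10 + 12 = 22.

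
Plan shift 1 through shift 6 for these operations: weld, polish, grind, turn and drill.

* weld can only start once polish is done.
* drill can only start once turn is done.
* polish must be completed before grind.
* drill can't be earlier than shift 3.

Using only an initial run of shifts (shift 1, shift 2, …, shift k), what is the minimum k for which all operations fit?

3 shifts

The precedence chain requires at least 2 distinct shifts.
drill can't be placed before shift 3, so the schedule must run through at least shift 3.
3 works (last occupied shift: shift 3): for example turn=shift 1; polish=shift 1; weld=shift 2; grind=shift 2; drill=shift 3.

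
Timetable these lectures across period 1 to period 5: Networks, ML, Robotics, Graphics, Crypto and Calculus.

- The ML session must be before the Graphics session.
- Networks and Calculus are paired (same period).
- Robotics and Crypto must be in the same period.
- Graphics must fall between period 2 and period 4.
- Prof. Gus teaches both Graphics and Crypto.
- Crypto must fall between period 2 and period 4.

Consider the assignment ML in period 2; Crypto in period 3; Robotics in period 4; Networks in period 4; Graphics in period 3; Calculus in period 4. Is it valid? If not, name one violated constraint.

No. Prof. Gus teaches both Graphics and Crypto is not satisfied.

Networks and Calculus are paired (same period) — holds.
Crypto must fall between period 2 and period 4 — holds.
Graphics must fall between period 2 and period 4 — holds.
Robotics and Crypto must be in the same period — violated.
Prof. Gus teaches both Graphics and Crypto — violated.
The ML session must be before the Graphics session — holds.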